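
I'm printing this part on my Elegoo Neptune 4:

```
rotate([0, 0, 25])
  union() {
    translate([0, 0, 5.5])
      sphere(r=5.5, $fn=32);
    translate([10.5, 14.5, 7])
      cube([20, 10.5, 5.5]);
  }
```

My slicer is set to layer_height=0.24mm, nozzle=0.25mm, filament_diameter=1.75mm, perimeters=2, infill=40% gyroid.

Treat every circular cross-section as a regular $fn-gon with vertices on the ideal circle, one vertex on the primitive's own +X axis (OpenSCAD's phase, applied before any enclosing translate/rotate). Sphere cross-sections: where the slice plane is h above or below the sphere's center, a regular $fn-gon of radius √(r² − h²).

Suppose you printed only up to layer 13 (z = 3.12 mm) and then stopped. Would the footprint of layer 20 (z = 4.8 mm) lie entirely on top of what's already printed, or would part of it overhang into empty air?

part overhangs

Compare the two slices. At z = 3.12: the sphere: section is a regular 32-gon, circumradius = √(r²−h²) = √(5.5²−2.38²) = 4.958 (area = (32/2)·4.958²·sin(360°/32) = 76.74 mm²); the cube at (10.5, 14.5) is not intersected at this z (z outside [7, 12.5]); Combining (union): only the r=5.5 sphere is present, so the union is just that shape — area = 76.74 mm²; (rotated 25° about Z; rotation is an isometry so areas/perimeters/island counts are preserved). At z = 4.8: the sphere: section is a regular 32-gon, circumradius = √(r²−h²) = √(5.5²−0.7²) = 5.455 (area = (32/2)·5.455²·sin(360°/32) = 92.89 mm²); the cube at (10.5, 14.5) is not intersected at this z (z outside [7, 12.5]); Taking the union: only the r=5.5 sphere is present, so the union is just that shape — area = 92.89 mm²; (rotated 25° about Z; rotation is an isometry so areas/perimeters/island counts are preserved). Checking containment: at z = 4.8 the cross-section extends beyond the z = 3.12 cross-section by about 16.15 mm².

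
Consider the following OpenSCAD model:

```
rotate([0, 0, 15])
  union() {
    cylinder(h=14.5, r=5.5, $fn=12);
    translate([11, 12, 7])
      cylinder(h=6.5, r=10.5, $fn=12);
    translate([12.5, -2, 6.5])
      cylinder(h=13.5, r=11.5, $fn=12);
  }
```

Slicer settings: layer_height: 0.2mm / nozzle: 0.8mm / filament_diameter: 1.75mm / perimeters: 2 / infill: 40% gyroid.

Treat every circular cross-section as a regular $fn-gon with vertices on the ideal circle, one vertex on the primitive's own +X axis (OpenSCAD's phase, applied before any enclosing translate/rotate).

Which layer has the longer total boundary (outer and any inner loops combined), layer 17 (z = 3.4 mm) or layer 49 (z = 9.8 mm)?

layer 49 (z = 9.8 mm)

Layer 17 (z = 3.4): the r=5.5 cylinder contributes a regular 12-gon of circumradius 5.5 (perimeter = 2·12·5.500·sin(180°/12) = 34.16 mm); the cylinder at (11, 12) does not reach this height (z outside [7, 13.5]); the cylinder at (12.5, -2) does not reach this height (z outside [6.5, 20]); Merging all regions: only the r=5.5 cylinder is present, so the union is just that shape — boundary = 34.16 mm; (whole slice rotated 15° about Z — lengths, areas and connectivity unchanged). So its perimeter = 34.16 mm. Layer 49 (z = 9.8): the r=5.5 cylinder contributes a regular 12-gon of circumradius 5.5 (perimeter = 2·12·5.500·sin(180°/12) = 34.16 mm); the r=10.5 cylinder at (11, 12) gives a regular 12-gon of circumradius 10.5 (constant along its height) (perimeter = 2·12·10.500·sin(180°/12) = 65.22 mm); the r=11.5 cylinder at (12.5, -2) contributes a regular 12-gon of circumradius 11.5 (perimeter = 2·12·11.500·sin(180°/12) = 71.43 mm); Merging all regions: the regions partially overlap (shared area 109.92 mm²), so the edge portions inside another operand are dropped and the merged outline is re-measured after clipping — boundary = 112.02 mm; (rotated 15° about Z; rotation is an isometry so areas/perimeters/island counts are preserved). So its perimeter = 112.02 mm. Layer 49 is larger (112.02 vs 34.16 mm).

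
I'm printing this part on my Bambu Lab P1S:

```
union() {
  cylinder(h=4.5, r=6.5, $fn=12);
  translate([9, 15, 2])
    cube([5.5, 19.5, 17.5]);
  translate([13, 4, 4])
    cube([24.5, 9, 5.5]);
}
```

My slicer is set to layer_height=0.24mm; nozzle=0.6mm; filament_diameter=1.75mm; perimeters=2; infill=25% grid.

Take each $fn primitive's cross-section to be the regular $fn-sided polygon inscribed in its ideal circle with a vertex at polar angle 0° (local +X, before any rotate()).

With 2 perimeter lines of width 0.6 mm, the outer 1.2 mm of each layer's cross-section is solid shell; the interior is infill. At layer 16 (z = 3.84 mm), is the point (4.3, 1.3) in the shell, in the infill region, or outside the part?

infill

At z = 3.84 mm: the cylinder: section is a regular 12-gon, circumradius r=6.5; the cube at (9, 15) is present — its section is the full 5.5×19.5 rectangle; the cube at (13, 4) is absent (z outside [4, 9.5]); Taking the union: the 2 present regions are separate (no shared area or edge), so areas and boundary lengths simply add and each stays a separate island — 2 connected regions. Overall, the cross-section has 2 separate islands. The nearest boundary edge runs (5.63, 3.25)→(6.50, 0.00); distance from the point to it = 1.79 mm. (Shell/infill is judged within the island containing the point — the largest one.) The point is inside the cross-section and 1.79 mm from the nearest boundary — more than the 1.2 mm shell width (2 × 0.6), so it's in the infill interior.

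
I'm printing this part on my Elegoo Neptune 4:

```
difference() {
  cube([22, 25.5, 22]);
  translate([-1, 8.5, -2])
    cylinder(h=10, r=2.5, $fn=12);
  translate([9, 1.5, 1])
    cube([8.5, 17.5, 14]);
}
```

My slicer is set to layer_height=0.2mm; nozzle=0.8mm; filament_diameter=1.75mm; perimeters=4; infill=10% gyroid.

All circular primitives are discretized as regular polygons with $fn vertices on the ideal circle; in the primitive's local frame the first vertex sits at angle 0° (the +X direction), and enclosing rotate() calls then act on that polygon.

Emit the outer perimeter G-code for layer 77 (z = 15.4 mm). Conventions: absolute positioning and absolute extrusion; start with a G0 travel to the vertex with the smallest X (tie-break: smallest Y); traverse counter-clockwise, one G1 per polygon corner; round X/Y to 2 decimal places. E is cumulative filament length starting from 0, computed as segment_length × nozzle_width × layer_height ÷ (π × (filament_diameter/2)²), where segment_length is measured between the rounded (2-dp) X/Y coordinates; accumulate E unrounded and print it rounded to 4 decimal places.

At z = 15.4 mm: the cube is present — its section is the full 22×25.5 rectangle; the cylinder at (-1, 8.5) is absent (z outside [-2, 8]); the cube at (9, 1.5) is absent (z outside [1, 15]); Taking the first minus the rest: none of the subtracted shapes is present at this height, so the 22×25.5 cube is unchanged — 1 connected region. The outline is a single polygon with 4 vertices. Extrusion per mm of travel: 0.8 × 0.2 / (π × 0.875²) = 0.066520. Accumulating E over each segment gives final E = 6.3194.

G0 X0.00 Y0.00 Z15.40
G1 X22.00 Y0.00 E1.4634
G1 X22.00 Y25.50 E3.1597
G1 X0.00 Y25.50 E4.6232
G1 X0.00 Y0.00 E6.3194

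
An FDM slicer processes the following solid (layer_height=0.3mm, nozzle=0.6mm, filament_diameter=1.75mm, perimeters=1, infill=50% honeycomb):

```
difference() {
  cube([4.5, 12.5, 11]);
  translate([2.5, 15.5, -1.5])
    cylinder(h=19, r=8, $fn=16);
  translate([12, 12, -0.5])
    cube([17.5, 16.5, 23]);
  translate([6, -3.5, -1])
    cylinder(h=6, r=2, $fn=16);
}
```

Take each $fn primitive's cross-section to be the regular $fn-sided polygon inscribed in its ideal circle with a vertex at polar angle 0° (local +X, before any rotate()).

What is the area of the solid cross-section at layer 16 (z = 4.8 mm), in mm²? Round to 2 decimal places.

At z = 4.8 mm: the 4.5×12.5 cube contributes its full rectangle (area 56.25 mm²); the r=8 cylinder at (2.5, 15.5) contributes a regular 16-gon of circumradius 8 (area = (16/2)·8.000²·sin(360°/16) = 195.93 mm²); the cube at (12, 12) is present — its section is the full 17.5×16.5 rectangle (area 288.75 mm²); the r=2 cylinder at (6, -3.5) contributes a regular 16-gon of circumradius 2 (area = (16/2)·2.000²·sin(360°/16) = 12.25 mm²); Taking the first minus the rest: starting from the 4.5×12.5 cube (56.25 mm²), the r=8 cylinder at (2.5, 15.5) partially overlaps it — only the 21.48 mm² overlap (of its 195.93 mm²) is removed, clipping the outline; the 17.5×16.5 cube at (12, 12) misses the remaining region (no effect); the r=2 cylinder at (6, -3.5) misses the remaining region (no effect) — area = 34.77 mm². Overall, the cross-section is a single solid region. Net area = 34.77 mm².

34.77 mm²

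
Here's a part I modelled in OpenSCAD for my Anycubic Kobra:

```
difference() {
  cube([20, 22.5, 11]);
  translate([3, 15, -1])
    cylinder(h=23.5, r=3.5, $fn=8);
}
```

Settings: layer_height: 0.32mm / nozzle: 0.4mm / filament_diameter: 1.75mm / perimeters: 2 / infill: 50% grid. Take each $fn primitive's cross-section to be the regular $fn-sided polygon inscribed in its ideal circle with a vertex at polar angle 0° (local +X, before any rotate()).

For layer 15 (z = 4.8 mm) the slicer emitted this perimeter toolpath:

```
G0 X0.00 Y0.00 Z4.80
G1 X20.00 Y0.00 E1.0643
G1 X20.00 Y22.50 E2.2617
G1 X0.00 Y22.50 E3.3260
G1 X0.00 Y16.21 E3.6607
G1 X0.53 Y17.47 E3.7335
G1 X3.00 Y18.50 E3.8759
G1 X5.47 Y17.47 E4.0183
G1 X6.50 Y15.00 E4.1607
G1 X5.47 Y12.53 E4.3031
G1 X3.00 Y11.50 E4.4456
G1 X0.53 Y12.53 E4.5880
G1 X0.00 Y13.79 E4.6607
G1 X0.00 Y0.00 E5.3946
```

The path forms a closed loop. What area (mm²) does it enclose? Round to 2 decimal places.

416.01 mm²

Apply the shoelace formula to the sequence of (X, Y) vertices; enclosed area = 416.01 mm².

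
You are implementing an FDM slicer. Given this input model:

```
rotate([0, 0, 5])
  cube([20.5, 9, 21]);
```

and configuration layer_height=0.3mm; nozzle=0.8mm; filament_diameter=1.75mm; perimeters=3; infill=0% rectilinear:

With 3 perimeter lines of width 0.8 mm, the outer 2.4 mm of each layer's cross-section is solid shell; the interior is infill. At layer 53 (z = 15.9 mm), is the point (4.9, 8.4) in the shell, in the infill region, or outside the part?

At z = 15.9 mm: the cube (footprint 20.5×9) is included at this height; (rotated 5° about Z; rotation is an isometry so areas/perimeters/island counts are preserved). Overall, the cross-section is a single solid region. Undo the 5° rotation: the query point maps to (5.613, 7.941) in the un-rotated model frame. The nearest boundary edge runs (20.50, 9.00)→(0.00, 9.00); distance from the point to it = 1.06 mm. The point is inside the cross-section, 1.06 mm from the nearest boundary — within the 2.4 mm shell band (3 × 0.8).

shell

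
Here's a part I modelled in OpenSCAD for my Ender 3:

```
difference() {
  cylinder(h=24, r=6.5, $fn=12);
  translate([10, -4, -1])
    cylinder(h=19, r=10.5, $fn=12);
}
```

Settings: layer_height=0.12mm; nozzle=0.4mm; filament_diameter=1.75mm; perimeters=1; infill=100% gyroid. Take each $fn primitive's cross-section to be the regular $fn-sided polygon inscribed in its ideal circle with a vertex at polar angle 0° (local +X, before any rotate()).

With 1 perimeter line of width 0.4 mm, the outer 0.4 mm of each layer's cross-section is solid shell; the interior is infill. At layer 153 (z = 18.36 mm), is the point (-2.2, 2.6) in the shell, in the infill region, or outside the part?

At z = 18.36 mm: the r=6.5 cylinder gives a regular 12-gon of circumradius 6.5 (constant along its height); the cylinder at (10, -4) is not intersected at this z (z outside [-1, 18]); Taking the first minus the rest: none of the subtracted shapes is present at this height, so the r=6.5 cylinder is unchanged — 1 connected region. Overall, the cross-section is a single solid region. The nearest boundary edge runs (-3.25, 5.63)→(-5.63, 3.25); distance from the point to it = 2.88 mm. The point is inside the cross-section and 2.88 mm from the nearest boundary — more than the 0.4 mm shell width (1 × 0.4), so it's in the infill interior.

infill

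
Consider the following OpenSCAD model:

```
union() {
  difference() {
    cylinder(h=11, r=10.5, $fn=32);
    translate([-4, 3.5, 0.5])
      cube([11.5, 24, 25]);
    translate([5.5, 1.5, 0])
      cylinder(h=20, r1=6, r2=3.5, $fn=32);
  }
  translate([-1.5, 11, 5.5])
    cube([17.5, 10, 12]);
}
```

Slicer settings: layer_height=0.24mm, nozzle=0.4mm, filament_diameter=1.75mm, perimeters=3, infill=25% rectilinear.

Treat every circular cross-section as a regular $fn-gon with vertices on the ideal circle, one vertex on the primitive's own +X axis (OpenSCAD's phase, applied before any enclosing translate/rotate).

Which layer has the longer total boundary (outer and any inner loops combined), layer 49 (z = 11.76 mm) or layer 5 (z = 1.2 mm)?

layer 5 (z = 1.2 mm)

Layer 49 (z = 11.76): the cylinder is not intersected at this z (z outside [0, 11]); the 11.5×24 cube at (-4, 3.5) contributes its full rectangle (perimeter 71.00 mm); the cone at (5.5, 1.5): at t=0.588 of its height the radius interpolates to r₁+(r₂−r₁)t = 4.530, giving a regular 32-gon of that circumradius (perimeter = 2·32·4.530·sin(180°/32) = 28.42 mm); Taking the first minus the rest: the first operand is absent here, so nothing remains; the cube at (-1.5, 11) is present — its section is the full 17.5×10 rectangle (perimeter 55.00 mm); Combining (union): only the 17.5×10 cube at (-1.5, 11) is present, so the union is just that shape — boundary = 55.00 mm. So its perimeter = 55.00 mm. Layer 5 (z = 1.2): the r=10.5 cylinder gives a regular 32-gon of circumradius 10.5 (constant along its height) (perimeter = 2·32·10.500·sin(180°/32) = 65.87 mm); the cube at (-4, 3.5) (footprint 11.5×24) is included at this height (perimeter 71.00 mm); the cone at (5.5, 1.5) (r1=6→r2=3.5) has section circumradius 5.850 here — a regular 32-gon (perimeter = 2·32·5.850·sin(180°/32) = 36.70 mm); After the difference (first − rest): starting from the r=10.5 cylinder, the 11.5×24 cube at (-4, 3.5) partially overlaps it — only the 71.71 mm² overlap (of its 276.00 mm²) is removed, clipping the outline; the cone at (5.5, 1.5) partially overlaps it — only the 77.35 mm² overlap (of its 106.82 mm²) is removed, clipping the outline — boundary = 72.14 mm; the cube at (-1.5, 11) is absent (z outside [5.5, 17.5]); Combining (union): only that combined region is present, so the union is just that shape — boundary = 72.14 mm. So its perimeter = 72.14 mm. Layer 5 is larger (72.14 vs 55.00 mm).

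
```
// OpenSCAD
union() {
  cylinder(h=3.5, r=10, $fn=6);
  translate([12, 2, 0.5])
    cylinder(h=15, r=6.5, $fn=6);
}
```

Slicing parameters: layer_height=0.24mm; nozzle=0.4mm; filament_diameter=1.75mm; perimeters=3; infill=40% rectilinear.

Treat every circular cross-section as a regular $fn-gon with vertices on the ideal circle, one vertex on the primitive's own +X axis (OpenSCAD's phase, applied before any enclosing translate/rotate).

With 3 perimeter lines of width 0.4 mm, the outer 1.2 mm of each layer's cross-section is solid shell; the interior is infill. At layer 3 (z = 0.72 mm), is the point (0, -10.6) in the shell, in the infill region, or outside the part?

outside

At z = 0.72 mm: the r=10 cylinder gives a regular 6-gon of circumradius 10 (constant along its height); the cylinder at (12, 2): section is a regular 6-gon, circumradius r=6.5; Combining (union): the regions partially overlap (shared area 16.38 mm²), so overlapping operands fuse into one piece — 1 connected region. Overall, the cross-section is a single solid region. The nearest boundary edge runs (5.00, -8.66)→(-5.00, -8.66); distance from the point to it = 1.94 mm. The point is not inside any of the regions above, so it lies outside the cross-section (1.94 mm from the nearest boundary).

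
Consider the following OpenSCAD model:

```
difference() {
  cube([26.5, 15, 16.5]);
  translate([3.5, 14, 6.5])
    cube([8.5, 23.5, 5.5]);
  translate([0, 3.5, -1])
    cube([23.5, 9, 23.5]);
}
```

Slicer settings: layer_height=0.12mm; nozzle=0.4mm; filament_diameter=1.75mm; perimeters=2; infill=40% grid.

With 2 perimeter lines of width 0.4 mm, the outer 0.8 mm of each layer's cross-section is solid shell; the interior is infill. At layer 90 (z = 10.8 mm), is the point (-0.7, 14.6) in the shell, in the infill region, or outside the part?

outside

At z = 10.8 mm: the cube is present — its section is the full 26.5×15 rectangle; the cube at (3.5, 14) is present — its section is the full 8.5×23.5 rectangle; the 23.5×9 cube at (0, 3.5) contributes its full rectangle; Subtracting the remaining from the first: starting from the 26.5×15 cube, the 8.5×23.5 cube at (3.5, 14) partially overlaps it — only the 8.50 mm² overlap (of its 199.75 mm²) is removed, clipping the outline; the 23.5×9 cube at (0, 3.5) lies inside it touching the edge (removes its full 211.50 mm²) — 1 connected region. Overall, the cross-section is a single solid region. The nearest boundary edge runs (0.00, 12.50)→(0.00, 15.00); distance from the point to it = 0.70 mm. The point is not inside any of the regions above, so it lies outside the cross-section (0.70 mm from the nearest boundary).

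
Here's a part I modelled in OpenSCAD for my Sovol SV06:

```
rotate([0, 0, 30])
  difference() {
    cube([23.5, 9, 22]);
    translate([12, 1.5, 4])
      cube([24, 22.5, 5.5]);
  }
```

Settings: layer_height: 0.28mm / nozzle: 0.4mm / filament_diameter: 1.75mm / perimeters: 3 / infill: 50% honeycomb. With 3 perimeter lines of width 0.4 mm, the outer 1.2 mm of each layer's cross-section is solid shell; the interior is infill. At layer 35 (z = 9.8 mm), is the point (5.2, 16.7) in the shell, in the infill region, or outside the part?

At z = 9.8 mm: the 23.5×9 cube contributes its full rectangle; the cube at (12, 1.5) is absent (z outside [4, 9.5]); Subtracting the remaining from the first: none of the subtracted shapes is present at this height, so the 23.5×9 cube is unchanged — 1 connected region; (whole slice rotated 30° about Z — lengths, areas and connectivity unchanged). Overall, the cross-section is a single solid region. Undo the 30° rotation: the query point maps to (12.853, 11.863) in the un-rotated model frame. The nearest boundary edge runs (23.50, 9.00)→(0.00, 9.00); distance from the point to it = 2.86 mm. The point is not inside any of the regions above, so it lies outside the cross-section (2.86 mm from the nearest boundary).

outside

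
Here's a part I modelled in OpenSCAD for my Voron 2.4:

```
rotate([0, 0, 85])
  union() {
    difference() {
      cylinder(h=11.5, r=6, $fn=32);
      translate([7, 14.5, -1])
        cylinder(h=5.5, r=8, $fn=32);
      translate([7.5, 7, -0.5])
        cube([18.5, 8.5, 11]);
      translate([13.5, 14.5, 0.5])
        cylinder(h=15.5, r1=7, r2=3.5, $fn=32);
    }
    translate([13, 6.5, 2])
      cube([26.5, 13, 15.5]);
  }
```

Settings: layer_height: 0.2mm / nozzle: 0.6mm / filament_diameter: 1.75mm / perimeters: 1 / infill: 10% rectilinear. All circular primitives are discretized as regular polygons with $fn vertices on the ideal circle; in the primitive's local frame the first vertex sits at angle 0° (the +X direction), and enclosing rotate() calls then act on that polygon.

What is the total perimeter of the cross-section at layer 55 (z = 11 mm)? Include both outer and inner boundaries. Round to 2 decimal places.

116.64 mm

At z = 11 mm: the r=6 cylinder gives a regular 32-gon of circumradius 6 (constant along its height) (perimeter = 2·32·6.000·sin(180°/32) = 37.64 mm); the cylinder at (7, 14.5) is absent (z outside [-1, 4.5]); the cube at (7.5, 7) does not reach this height (z outside [-0.5, 10.5]); the cone at (13.5, 14.5): at t=0.677 of its height the radius interpolates to r₁+(r₂−r₁)t = 4.629, giving a regular 32-gon of that circumradius (perimeter = 2·32·4.629·sin(180°/32) = 29.04 mm); After the difference (first − rest): starting from the r=6 cylinder, the cone at (13.5, 14.5) misses the remaining region (no effect) — boundary = 37.64 mm; the cube at (13, 6.5) (footprint 26.5×13) is included at this height (perimeter 79.00 mm); Combining (union): the 2 present regions are separate (no shared area or edge), so areas and boundary lengths simply add and each stays a separate island — boundary = 116.64 mm; (whole slice rotated 85° about Z — lengths, areas and connectivity unchanged). Overall, the cross-section has 2 separate islands. Total boundary length (outer) = 116.64 mm.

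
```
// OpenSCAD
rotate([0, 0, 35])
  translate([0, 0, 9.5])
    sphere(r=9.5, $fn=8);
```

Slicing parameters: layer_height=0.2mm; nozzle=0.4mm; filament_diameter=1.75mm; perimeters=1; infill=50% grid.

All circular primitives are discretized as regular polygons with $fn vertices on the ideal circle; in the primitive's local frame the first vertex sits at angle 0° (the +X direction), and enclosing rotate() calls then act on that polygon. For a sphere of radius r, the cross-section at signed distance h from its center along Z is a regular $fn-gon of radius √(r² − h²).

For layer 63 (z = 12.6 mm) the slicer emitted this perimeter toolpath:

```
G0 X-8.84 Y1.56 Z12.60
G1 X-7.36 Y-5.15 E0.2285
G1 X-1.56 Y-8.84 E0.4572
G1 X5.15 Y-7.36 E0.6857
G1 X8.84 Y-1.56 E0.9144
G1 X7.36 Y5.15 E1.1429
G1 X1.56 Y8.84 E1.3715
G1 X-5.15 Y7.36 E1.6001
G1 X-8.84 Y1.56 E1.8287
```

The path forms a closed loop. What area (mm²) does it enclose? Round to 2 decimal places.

Apply the shoelace formula to the sequence of (X, Y) vertices; enclosed area = 228.07 mm².

228.07 mm²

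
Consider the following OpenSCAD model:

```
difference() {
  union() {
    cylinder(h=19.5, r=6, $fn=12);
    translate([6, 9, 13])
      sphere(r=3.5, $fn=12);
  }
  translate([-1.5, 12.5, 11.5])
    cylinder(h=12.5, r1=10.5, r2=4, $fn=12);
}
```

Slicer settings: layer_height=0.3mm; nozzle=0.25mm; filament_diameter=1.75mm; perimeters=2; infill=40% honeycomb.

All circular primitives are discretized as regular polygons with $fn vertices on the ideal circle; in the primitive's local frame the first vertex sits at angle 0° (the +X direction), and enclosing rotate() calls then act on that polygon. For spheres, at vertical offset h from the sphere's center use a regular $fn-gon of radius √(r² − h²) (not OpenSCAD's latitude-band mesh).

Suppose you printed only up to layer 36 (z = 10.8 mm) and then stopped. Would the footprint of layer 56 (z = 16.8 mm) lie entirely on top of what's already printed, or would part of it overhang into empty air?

Compare the two slices. At z = 10.8: the cylinder: section is a regular 12-gon, circumradius r=6 (area = (12/2)·6.000²·sin(360°/12) = 108.00 mm²); the r=3.5 sphere at (6, 9) slices to a regular 12-gon of circumradius 2.722 (√(r²−h²) with h=2.2 from center) (area = (12/2)·2.722²·sin(360°/12) = 22.23 mm²); Merging all regions: the 2 present regions are separate (no shared area or edge), so areas and boundary lengths simply add and each stays a separate island — area = 130.23 mm²; the cone at (-1.5, 12.5) does not reach this height (z outside [11.5, 24]); Taking the first minus the rest: none of the subtracted shapes is present at this height, so the result so far is unchanged — area = 130.23 mm². At z = 16.8: the r=6 cylinder contributes a regular 12-gon of circumradius 6 (area = (12/2)·6.000²·sin(360°/12) = 108.00 mm²); the sphere at (6, 9) is absent (|z−center|=3.800 > r=3.5); Combining (union): only the r=6 cylinder is present, so the union is just that shape — area = 108.00 mm²; the cone at (-1.5, 12.5) contributes a regular 12-gon of circumradius 7.744 (interpolated between r1=10.5 and r2=4 at t=0.424) (area = (12/2)·7.744²·sin(360°/12) = 179.91 mm²); After the difference (first − rest): starting from that combined region (108.00 mm²), the cone at (-1.5, 12.5) partially overlaps it — only the 2.59 mm² overlap (of its 179.91 mm²) is removed, clipping the outline — area = 105.41 mm². Checking containment: the cross-section at z = 16.8 is a subset of the cross-section at z = 10.8.

entirely on top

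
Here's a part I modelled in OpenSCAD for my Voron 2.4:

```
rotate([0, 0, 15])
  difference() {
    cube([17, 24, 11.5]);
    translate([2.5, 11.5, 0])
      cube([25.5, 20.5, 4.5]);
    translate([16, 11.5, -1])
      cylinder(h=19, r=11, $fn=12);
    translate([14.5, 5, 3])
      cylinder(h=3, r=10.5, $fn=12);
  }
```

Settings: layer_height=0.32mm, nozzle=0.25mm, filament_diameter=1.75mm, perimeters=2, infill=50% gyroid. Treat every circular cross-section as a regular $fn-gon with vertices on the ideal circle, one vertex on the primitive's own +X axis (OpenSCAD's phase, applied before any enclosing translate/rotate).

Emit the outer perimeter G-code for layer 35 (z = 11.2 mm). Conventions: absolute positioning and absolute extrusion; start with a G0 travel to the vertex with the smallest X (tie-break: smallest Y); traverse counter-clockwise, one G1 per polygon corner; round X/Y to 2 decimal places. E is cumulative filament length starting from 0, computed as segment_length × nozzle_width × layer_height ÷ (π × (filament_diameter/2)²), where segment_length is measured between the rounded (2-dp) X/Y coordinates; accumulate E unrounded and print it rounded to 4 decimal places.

G0 X-6.21 Y23.18 Z11.20
G1 X0.00 Y0.00 E0.7982
G1 X16.42 Y4.40 E1.3636
G1 X16.22 Y5.14 E1.3891
G1 X15.33 Y4.62 E1.4233
G1 X9.63 Y4.62 E1.6129
G1 X4.70 Y7.47 E1.8023
G1 X1.85 Y12.40 E1.9917
G1 X1.85 Y18.10 E2.1813
G1 X4.70 Y23.03 E2.3707
G1 X9.63 Y25.87 E2.5599
G1 X10.67 Y25.87 E2.5945
G1 X10.21 Y27.58 E2.6534
G1 X-6.21 Y23.18 E3.2188

At z = 11.2 mm: the cube (footprint 17×24) is included at this height; the cube at (2.5, 11.5) is not intersected at this z (z outside [0, 4.5]); the cylinder at (16, 11.5): section is a regular 12-gon, circumradius r=11; the cylinder at (14.5, 5) does not reach this height (z outside [3, 6]); Subtracting the remaining from the first: starting from the 17×24 cube, the r=11 cylinder at (16, 11.5) partially overlaps it — only the 203.23 mm² overlap (of its 363.00 mm²) is removed, clipping the outline — 1 connected region; (whole slice rotated 15° about Z — lengths, areas and connectivity unchanged). The outline is a single polygon with 13 vertices. Extrusion per mm of travel: 0.25 × 0.32 / (π × 0.875²) = 0.033260. Accumulating E over each segment gives final E = 3.2188.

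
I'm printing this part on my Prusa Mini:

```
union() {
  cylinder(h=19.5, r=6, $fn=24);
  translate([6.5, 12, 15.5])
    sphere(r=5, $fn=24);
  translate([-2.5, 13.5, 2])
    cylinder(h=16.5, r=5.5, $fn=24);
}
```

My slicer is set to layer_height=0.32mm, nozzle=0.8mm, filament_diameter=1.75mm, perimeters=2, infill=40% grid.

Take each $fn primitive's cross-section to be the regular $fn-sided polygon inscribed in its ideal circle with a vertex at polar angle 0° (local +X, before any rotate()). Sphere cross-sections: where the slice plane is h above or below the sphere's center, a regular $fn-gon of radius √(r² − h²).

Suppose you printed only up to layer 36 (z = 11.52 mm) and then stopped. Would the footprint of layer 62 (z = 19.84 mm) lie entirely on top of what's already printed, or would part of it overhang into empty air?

entirely on top

Compare the two slices. At z = 11.52: the cylinder: section is a regular 24-gon, circumradius r=6 (area = (24/2)·6.000²·sin(360°/24) = 111.81 mm²); the r=5 sphere at (6.5, 12) contributes a regular 24-gon of circumradius √(5²−3.98²) = 3.026 (area = (24/2)·3.026²·sin(360°/24) = 28.45 mm²); the r=5.5 cylinder at (-2.5, 13.5) contributes a regular 24-gon of circumradius 5.5 (area = (24/2)·5.500²·sin(360°/24) = 93.95 mm²); Merging all regions: the 3 present regions are separate (no shared area or edge), so areas and boundary lengths simply add and each stays a separate island — area = 234.21 mm². At z = 19.84: the cylinder does not reach this height (z outside [0, 19.5]); the r=5 sphere at (6.5, 12) slices to a regular 24-gon of circumradius 2.483 (√(r²−h²) with h=4.34 from center) (area = (24/2)·2.483²·sin(360°/24) = 19.15 mm²); the cylinder at (-2.5, 13.5) is absent (z outside [2, 18.5]); Taking the union: only the r=5 sphere at (6.5, 12) is present, so the union is just that shape — area = 19.15 mm². Checking containment: the cross-section at z = 19.84 is a subset of the cross-section at z = 11.52.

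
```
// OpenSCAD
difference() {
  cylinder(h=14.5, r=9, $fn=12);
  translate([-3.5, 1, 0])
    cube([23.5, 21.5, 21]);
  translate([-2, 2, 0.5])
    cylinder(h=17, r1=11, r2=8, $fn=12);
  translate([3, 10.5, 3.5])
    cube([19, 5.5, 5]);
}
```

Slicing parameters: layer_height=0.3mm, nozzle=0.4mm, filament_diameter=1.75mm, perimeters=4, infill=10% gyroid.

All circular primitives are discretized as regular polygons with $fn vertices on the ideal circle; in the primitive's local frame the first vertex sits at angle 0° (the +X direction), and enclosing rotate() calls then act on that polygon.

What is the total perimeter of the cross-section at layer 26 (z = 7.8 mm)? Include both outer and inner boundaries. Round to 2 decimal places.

40.11 mm

At z = 7.8 mm: the cylinder: section is a regular 12-gon, circumradius r=9 (perimeter = 2·12·9.000·sin(180°/12) = 55.90 mm); the cube at (-3.5, 1) (footprint 23.5×21.5) is included at this height (perimeter 90.00 mm); the cone at (-2, 2) contributes a regular 12-gon of circumradius 9.712 (interpolated between r1=11 and r2=8 at t=0.429) (perimeter = 2·12·9.712·sin(180°/12) = 60.33 mm); the cube at (3, 10.5) is present — its section is the full 19×5.5 rectangle (perimeter 49.00 mm); After the difference (first − rest): starting from the r=9 cylinder, the 23.5×21.5 cube at (-3.5, 1) partially overlaps it — only the 78.24 mm² overlap (of its 505.25 mm²) is removed, clipping the outline; the cone at (-2, 2) partially overlaps it — only the 134.57 mm² overlap (of its 282.96 mm²) is removed, clipping the outline; the 19×5.5 cube at (3, 10.5) misses the remaining region (no effect) — boundary = 40.11 mm. Overall, the cross-section is a single solid region. Total boundary length (outer) = 40.11 mm.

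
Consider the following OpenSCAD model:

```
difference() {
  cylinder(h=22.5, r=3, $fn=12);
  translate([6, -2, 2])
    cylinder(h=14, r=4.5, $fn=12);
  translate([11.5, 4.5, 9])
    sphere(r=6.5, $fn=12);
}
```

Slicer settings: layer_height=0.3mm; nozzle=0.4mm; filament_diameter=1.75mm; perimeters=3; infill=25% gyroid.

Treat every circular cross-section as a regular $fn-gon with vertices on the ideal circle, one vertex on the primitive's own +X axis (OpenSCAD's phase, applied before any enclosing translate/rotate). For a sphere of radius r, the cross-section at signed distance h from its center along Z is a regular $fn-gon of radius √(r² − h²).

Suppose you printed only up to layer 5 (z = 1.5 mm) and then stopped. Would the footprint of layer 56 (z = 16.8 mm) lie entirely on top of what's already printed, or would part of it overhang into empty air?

entirely on top

Compare the two slices. At z = 1.5: the cylinder: section is a regular 12-gon, circumradius r=3 (area = (12/2)·3.000²·sin(360°/12) = 27.00 mm²); the cylinder at (6, -2) is not intersected at this z (z outside [2, 16]); the sphere at (11.5, 4.5) is absent (|z−center|=7.500 > r=6.5); Taking the first minus the rest: none of the subtracted shapes is present at this height, so the r=3 cylinder is unchanged — area = 27.00 mm². At z = 16.8: the cylinder: section is a regular 12-gon, circumradius r=3 (area = (12/2)·3.000²·sin(360°/12) = 27.00 mm²); the cylinder at (6, -2) does not reach this height (z outside [2, 16]); the sphere at (11.5, 4.5) is absent (|z−center|=7.800 > r=6.5); Subtracting the remaining from the first: none of the subtracted shapes is present at this height, so the r=3 cylinder is unchanged — area = 27.00 mm². Checking containment: the cross-section at z = 16.8 is a subset of the cross-section at z = 1.5.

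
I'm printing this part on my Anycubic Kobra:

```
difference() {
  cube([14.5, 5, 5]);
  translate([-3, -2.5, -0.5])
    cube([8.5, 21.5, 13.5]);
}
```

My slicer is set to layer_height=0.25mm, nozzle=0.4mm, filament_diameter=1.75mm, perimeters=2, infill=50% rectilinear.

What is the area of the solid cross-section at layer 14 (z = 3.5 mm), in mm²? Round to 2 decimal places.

At z = 3.5 mm: the cube (footprint 14.5×5) is included at this height (area 72.50 mm²); the cube at (-3, -2.5) is present — its section is the full 8.5×21.5 rectangle (area 182.75 mm²); Taking the first minus the rest: starting from the 14.5×5 cube (72.50 mm²), the 8.5×21.5 cube at (-3, -2.5) partially overlaps it — only the 27.50 mm² overlap (of its 182.75 mm²) is removed, clipping the outline — area = 45.00 mm². Overall, the cross-section is a single solid region. Net area = 45.00 mm².

45.00 mm²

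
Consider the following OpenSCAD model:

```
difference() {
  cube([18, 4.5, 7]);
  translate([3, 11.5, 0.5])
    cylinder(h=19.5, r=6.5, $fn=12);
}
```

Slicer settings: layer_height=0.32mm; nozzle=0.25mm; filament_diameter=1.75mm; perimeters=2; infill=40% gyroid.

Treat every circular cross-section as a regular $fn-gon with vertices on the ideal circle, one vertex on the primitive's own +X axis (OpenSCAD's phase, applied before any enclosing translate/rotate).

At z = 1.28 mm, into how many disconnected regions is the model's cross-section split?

1

At z = 1.28 mm: the 18×4.5 cube contributes its full rectangle; the cylinder at (3, 11.5): section is a regular 12-gon, circumradius r=6.5; Subtracting the remaining from the first: starting from the 18×4.5 cube, the r=6.5 cylinder at (3, 11.5) misses the remaining region (no effect) — 1 connected region. The result has 1 disconnected region.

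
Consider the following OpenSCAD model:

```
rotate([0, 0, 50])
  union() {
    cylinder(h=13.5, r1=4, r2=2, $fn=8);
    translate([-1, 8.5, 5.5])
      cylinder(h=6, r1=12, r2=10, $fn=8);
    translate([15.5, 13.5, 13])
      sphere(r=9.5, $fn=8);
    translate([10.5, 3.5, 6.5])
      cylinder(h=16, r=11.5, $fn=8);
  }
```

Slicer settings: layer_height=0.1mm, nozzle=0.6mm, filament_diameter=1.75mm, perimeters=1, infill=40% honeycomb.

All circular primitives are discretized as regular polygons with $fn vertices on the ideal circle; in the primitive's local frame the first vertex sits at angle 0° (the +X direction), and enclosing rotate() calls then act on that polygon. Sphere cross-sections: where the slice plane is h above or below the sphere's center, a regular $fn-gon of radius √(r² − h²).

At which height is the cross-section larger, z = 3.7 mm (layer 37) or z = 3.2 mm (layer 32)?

Layer 37 (z = 3.7): the cone: at t=0.274 of its height the radius interpolates to r₁+(r₂−r₁)t = 3.452, giving a regular 8-gon of that circumradius (area = (8/2)·3.452²·sin(360°/8) = 33.70 mm²); the cone at (-1, 8.5) does not reach this height (z outside [5.5, 11.5]); the sphere at (15.5, 13.5): section is a regular 8-gon, circumradius = √(r²−h²) = √(9.5²−9.3²) = 1.939 (area = (8/2)·1.939²·sin(360°/8) = 10.63 mm²); the cylinder at (10.5, 3.5) is not intersected at this z (z outside [6.5, 22.5]); Combining (union): the 2 present regions are separate (no shared area or edge), so areas and boundary lengths simply add and each stays a separate island — area = 44.34 mm²; (rotated 50° about Z; rotation is an isometry so areas/perimeters/island counts are preserved). So its area = 44.34 mm². Layer 32 (z = 3.2): the cone contributes a regular 8-gon of circumradius 3.526 (interpolated between r1=4 and r2=2 at t=0.237) (area = (8/2)·3.526²·sin(360°/8) = 35.16 mm²); the cone at (-1, 8.5) is absent (z outside [5.5, 11.5]); the sphere at (15.5, 13.5) is not intersected at this z (|z−center|=9.800 > r=9.5); the cylinder at (10.5, 3.5) is not intersected at this z (z outside [6.5, 22.5]); Combining (union): only the cone is present, so the union is just that shape — area = 35.16 mm²; (whole slice rotated 50° about Z — lengths, areas and connectivity unchanged). So its area = 35.16 mm². Layer 37 is larger (44.34 vs 35.16 mm²).

layer 37 (z = 3.7 mm)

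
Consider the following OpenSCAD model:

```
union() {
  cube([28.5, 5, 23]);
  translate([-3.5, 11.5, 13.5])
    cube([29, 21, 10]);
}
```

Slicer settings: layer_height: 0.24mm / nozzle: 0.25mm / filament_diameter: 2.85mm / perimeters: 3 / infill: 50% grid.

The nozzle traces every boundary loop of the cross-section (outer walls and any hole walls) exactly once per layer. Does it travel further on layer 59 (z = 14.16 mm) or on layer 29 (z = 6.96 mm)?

layer 59 (z = 14.16 mm)

Layer 59 (z = 14.16): the 28.5×5 cube contributes its full rectangle (perimeter 67.00 mm); the 29×21 cube at (-3.5, 11.5) contributes its full rectangle (perimeter 100.00 mm); Taking the union: the 2 present regions are separate (no shared area or edge), so areas and boundary lengths simply add and each stays a separate island — boundary = 167.00 mm. So its perimeter = 167.00 mm. Layer 29 (z = 6.96): the 28.5×5 cube contributes its full rectangle (perimeter 67.00 mm); the cube at (-3.5, 11.5) does not reach this height (z outside [13.5, 23.5]); Merging all regions: only the 28.5×5 cube is present, so the union is just that shape — boundary = 67.00 mm. So its perimeter = 67.00 mm. Layer 59 is larger (167.00 vs 67.00 mm).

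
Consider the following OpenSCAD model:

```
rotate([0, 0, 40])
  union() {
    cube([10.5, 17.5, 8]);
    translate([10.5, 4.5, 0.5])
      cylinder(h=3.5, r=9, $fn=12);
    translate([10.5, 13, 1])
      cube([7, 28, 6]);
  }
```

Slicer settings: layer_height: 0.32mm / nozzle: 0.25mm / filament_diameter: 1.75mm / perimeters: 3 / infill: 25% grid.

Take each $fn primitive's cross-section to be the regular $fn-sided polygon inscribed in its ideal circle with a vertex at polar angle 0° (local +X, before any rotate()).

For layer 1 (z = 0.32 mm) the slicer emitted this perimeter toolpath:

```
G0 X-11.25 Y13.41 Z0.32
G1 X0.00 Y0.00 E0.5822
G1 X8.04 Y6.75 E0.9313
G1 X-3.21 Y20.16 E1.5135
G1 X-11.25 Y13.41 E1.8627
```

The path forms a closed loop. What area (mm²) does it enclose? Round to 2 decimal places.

183.75 mm²

Apply the shoelace formula to the sequence of (X, Y) vertices; enclosed area = 183.75 mm².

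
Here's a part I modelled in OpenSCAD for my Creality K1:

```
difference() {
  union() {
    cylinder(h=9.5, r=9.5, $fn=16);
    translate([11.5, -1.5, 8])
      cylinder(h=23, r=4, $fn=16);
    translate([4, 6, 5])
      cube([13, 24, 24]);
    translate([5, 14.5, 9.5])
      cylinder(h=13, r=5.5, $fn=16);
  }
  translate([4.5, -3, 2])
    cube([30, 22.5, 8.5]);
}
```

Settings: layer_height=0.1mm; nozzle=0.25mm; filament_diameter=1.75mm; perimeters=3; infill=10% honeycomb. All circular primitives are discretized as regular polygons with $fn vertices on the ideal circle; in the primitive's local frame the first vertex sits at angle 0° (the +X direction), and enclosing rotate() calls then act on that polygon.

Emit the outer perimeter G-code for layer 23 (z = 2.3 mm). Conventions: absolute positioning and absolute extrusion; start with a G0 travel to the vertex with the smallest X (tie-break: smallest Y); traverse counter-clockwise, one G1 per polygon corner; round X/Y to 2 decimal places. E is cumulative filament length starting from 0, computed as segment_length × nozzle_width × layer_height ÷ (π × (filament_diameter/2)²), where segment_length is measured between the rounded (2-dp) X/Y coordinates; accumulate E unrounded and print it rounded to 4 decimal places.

G0 X-9.50 Y0.00 Z2.30
G1 X-8.78 Y-3.64 E0.0386
G1 X-6.72 Y-6.72 E0.0771
G1 X-3.64 Y-8.78 E0.1156
G1 X0.00 Y-9.50 E0.1542
G1 X3.64 Y-8.78 E0.1927
G1 X6.72 Y-6.72 E0.2312
G1 X8.78 Y-3.64 E0.2698
G1 X8.90 Y-3.00 E0.2765
G1 X4.50 Y-3.00 E0.3223
G1 X4.50 Y8.20 E0.4387
G1 X3.64 Y8.78 E0.4494
G1 X0.00 Y9.50 E0.4880
G1 X-3.64 Y8.78 E0.5266
G1 X-6.72 Y6.72 E0.5651
G1 X-8.78 Y3.64 E0.6036
G1 X-9.50 Y0.00 E0.6422

At z = 2.3 mm: the cylinder: section is a regular 16-gon, circumradius r=9.5; the cylinder at (11.5, -1.5) does not reach this height (z outside [8, 31]); the cube at (4, 6) is not intersected at this z (z outside [5, 29]); the cylinder at (5, 14.5) is absent (z outside [9.5, 22.5]); Taking the union: only the r=9.5 cylinder is present, so the union is just that shape — 1 connected region; the 30×22.5 cube at (4.5, -3) contributes its full rectangle; After the difference (first − rest): starting from the result so far, the 30×22.5 cube at (4.5, -3) partially overlaps it — only the 42.62 mm² overlap (of its 675.00 mm²) is removed, clipping the outline — 1 connected region. The outline is a single polygon with 16 vertices. Extrusion per mm of travel: 0.25 × 0.1 / (π × 0.875²) = 0.010394. Accumulating E over each segment gives final E = 0.6422.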